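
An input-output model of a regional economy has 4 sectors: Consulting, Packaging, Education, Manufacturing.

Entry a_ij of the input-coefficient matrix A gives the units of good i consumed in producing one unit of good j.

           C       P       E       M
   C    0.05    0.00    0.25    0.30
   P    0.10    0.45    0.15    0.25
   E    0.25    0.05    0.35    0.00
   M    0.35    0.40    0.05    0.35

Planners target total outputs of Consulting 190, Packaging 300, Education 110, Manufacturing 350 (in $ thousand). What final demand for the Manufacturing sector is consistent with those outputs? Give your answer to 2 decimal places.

I − A =
  [   0.95     0.00    -0.25    -0.30]
  [  -0.10     0.55    -0.15    -0.25]
  [  -0.25    -0.05     0.65     0.00]
  [  -0.35    -0.40    -0.05     0.65]
d = (I − A) x:
  d_C = (+0.95)·190 + (+0.00)·300 + (-0.25)·110 + (-0.30)·350 = 48.00
  d_P = (-0.10)·190 + (+0.55)·300 + (-0.15)·110 + (-0.25)·350 = 42.00
  d_E = (-0.25)·190 + (-0.05)·300 + (+0.65)·110 + (+0.00)·350 = 9.00
  d_M = (-0.35)·190 + (-0.40)·300 + (-0.05)·110 + (+0.65)·350 = 35.50

d_M = 35.50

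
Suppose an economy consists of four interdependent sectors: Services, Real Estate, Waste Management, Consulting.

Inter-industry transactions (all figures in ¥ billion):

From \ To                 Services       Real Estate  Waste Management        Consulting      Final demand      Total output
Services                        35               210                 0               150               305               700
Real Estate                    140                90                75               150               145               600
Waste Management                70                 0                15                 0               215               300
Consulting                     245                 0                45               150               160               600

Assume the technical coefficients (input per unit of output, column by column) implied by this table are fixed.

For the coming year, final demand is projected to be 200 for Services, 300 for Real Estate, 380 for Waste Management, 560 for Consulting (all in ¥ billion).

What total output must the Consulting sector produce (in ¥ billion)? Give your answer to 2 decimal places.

Technical coefficients a_ij = z_ij / X_j:
  a_11 = 35/700 = 0.05, a_21 = 140/700 = 0.20, a_31 = 70/700 = 0.10, a_41 = 245/700 = 0.35
  a_12 = 210/600 = 0.35, a_22 = 90/600 = 0.15, a_32 = 0/600 = 0.00, a_42 = 0/600 = 0.00
  a_13 = 0/300 = 0.00, a_23 = 75/300 = 0.25, a_33 = 15/300 = 0.05, a_43 = 45/300 = 0.15
  a_14 = 150/600 = 0.25, a_24 = 150/600 = 0.25, a_34 = 0/600 = 0.00, a_44 = 150/600 = 0.25
I − A =
  [   0.95    -0.35     0.00    -0.25]
  [  -0.20     0.85    -0.25    -0.25]
  [  -0.10     0.00     0.95     0.00]
  [  -0.35     0.00    -0.15     0.75]
Compute the cofactors C_ij = (−1)^(i+j)·(3×3 minor ij) of I−A; the adjugate is their transpose:
adj(I−A) = Cᵀ =
  [ 0.605625   0.249375   0.110625   0.285000]
  [ 0.248125   0.590000   0.199375   0.279375]
  [ 0.063750   0.026250   0.448125   0.030000]
  [ 0.295375   0.121625   0.141250   0.691875]
det(I−A) = Σ_j (I−A)_1j·C_1j = (0.95)(0.605625) + (-0.35)(0.248125) + (0.00)(0.063750) + (-0.25)(0.295375) = 0.41465625
(I − A)⁻¹ = adj(I−A) / det(I−A) ≈
  [   1.4605     0.6014     0.2668     0.6873]
  [   0.5984     1.4229     0.4808     0.6738]
  [   0.1537     0.0633     1.0807     0.0723]
  [   0.7123     0.2933     0.3406     1.6686]
x = (I − A)⁻¹ d = adj(I−A)·d / det(I−A), with det(I−A) = 0.41465625:
  x_1 = (0.605625·200 + 0.249375·300 + 0.110625·380 + 0.285000·560) / 0.41465625 = 397.575 / 0.41465625 ≈ 958.81
  x_2 = (0.248125·200 + 0.590000·300 + 0.199375·380 + 0.279375·560) / 0.41465625 = 458.8375 / 0.41465625 ≈ 1106.55
  x_3 = (0.063750·200 + 0.026250·300 + 0.448125·380 + 0.030000·560) / 0.41465625 = 207.7125 / 0.41465625 ≈ 500.93
  x_4 = (0.295375·200 + 0.121625·300 + 0.141250·380 + 0.691875·560) / 0.41465625 = 536.6875 / 0.41465625 ≈ 1294.29

x_4 = 1294.29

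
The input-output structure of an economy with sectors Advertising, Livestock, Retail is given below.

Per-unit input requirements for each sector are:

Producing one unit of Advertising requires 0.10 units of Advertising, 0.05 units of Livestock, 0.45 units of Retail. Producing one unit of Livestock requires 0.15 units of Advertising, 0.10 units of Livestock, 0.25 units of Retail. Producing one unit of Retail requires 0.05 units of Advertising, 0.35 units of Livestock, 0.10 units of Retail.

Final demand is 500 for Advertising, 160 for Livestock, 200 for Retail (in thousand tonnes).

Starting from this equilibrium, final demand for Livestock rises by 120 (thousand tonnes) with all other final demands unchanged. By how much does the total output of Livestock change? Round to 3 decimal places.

I − A =
  [   0.90    -0.15    -0.05]
  [  -0.05     0.90    -0.35]
  [  -0.45    -0.25     0.90]
Cofactors of I−A, C_ij = (−1)^(i+j)·(minor ij) (rows/columns in the sector order above):
  C_11 = (0.90)(0.90) − (-0.35)(-0.25) = 0.7225
  C_12 = −[(-0.05)(0.90) − (-0.35)(-0.45)] = 0.2025
  C_13 = (-0.05)(-0.25) − (0.90)(-0.45) = 0.4175
  C_21 = −[(-0.15)(0.90) − (-0.05)(-0.25)] = 0.1475
  C_22 = (0.90)(0.90) − (-0.05)(-0.45) = 0.7875
  C_23 = −[(0.90)(-0.25) − (-0.15)(-0.45)] = 0.2925
  C_31 = (-0.15)(-0.35) − (-0.05)(0.90) = 0.0975
  C_32 = −[(0.90)(-0.35) − (-0.05)(-0.05)] = 0.3175
  C_33 = (0.90)(0.90) − (-0.15)(-0.05) = 0.8025
det(I−A) = Σ_j (I−A)_1j·C_1j = (0.90)(0.7225) + (-0.15)(0.2025) + (-0.05)(0.4175) = 0.5990
adj(I−A) = Cᵀ =
  [ 0.7225   0.1475   0.0975]
  [ 0.2025   0.7875   0.3175]
  [ 0.4175   0.2925   0.8025]
(I − A)⁻¹ = adj(I−A) / det(I−A) ≈
  [   1.2062     0.2462     0.1628]
  [   0.3381     1.3147     0.5301]
  [   0.6970     0.4883     1.3397]
Δx = (I − A)⁻¹ Δd with Δd having +120 in the Livestock component and 0 elsewhere.
So Δx_2 = L_22 · (+120), where L_22 = adj(I−A)_22 / det(I−A) = 0.7875 / 0.5990.
Δx_2 = 0.7875 × (+120) / 0.5990 = 94.50 / 0.5990 ≈ 157.763.

Δx_2 = 157.763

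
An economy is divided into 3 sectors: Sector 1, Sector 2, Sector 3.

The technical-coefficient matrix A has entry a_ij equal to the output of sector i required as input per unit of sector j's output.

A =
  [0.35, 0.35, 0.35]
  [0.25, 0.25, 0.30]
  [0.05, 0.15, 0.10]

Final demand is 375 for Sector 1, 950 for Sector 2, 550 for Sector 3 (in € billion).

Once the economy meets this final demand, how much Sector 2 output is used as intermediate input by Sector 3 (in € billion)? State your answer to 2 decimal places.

I − A =
  [   0.65    -0.35    -0.35]
  [  -0.25     0.75    -0.30]
  [  -0.05    -0.15     0.90]
Cofactors of I−A, C_ij = (−1)^(i+j)·(minor ij) (rows/columns in the sector order above):
  C_11 = (0.75)(0.90) − (-0.30)(-0.15) = 0.6300
  C_12 = −[(-0.25)(0.90) − (-0.30)(-0.05)] = 0.2400
  C_13 = (-0.25)(-0.15) − (0.75)(-0.05) = 0.0750
  C_21 = −[(-0.35)(0.90) − (-0.35)(-0.15)] = 0.3675
  C_22 = (0.65)(0.90) − (-0.35)(-0.05) = 0.5675
  C_23 = −[(0.65)(-0.15) − (-0.35)(-0.05)] = 0.1150
  C_31 = (-0.35)(-0.30) − (-0.35)(0.75) = 0.3675
  C_32 = −[(0.65)(-0.30) − (-0.35)(-0.25)] = 0.2825
  C_33 = (0.65)(0.75) − (-0.35)(-0.25) = 0.4000
det(I−A) = Σ_j (I−A)_1j·C_1j = (0.65)(0.6300) + (-0.35)(0.2400) + (-0.35)(0.0750) = 0.29925
adj(I−A) = Cᵀ =
  [ 0.6300   0.3675   0.3675]
  [ 0.2400   0.5675   0.2825]
  [ 0.0750   0.1150   0.4000]
(I − A)⁻¹ = adj(I−A) / det(I−A) ≈
  [   2.1053     1.2281     1.2281]
  [   0.8020     1.8964     0.9440]
  [   0.2506     0.3843     1.3367]
First solve x = (I − A)⁻¹ d = adj(I−A)·d / det(I−A); in particular x_3 = (0.0750·375 + 0.1150·950 + 0.4000·550) / 0.29925 = 357.375 / 0.29925 ≈ 1194.2356.
Intermediate flow from 2 to 3: z_23 = a_23 · x_3 = 0.30 × 357.375 / 0.29925 = 107.2125 / 0.29925 ≈ 358.27.

z_23 = 358.27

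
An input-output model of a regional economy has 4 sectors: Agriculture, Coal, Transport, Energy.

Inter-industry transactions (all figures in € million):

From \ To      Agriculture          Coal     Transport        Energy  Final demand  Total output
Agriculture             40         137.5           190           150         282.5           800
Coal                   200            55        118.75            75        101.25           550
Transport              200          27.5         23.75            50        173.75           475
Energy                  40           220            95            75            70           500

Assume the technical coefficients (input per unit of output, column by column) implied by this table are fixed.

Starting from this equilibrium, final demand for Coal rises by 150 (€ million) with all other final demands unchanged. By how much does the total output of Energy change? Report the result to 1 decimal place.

Technical coefficients a_ij = z_ij / X_j:
  a_AA = 40/800 = 0.05, a_CA = 200/800 = 0.25, a_TA = 200/800 = 0.25, a_EA = 40/800 = 0.05
  a_AC = 137.5/550 = 0.25, a_CC = 55/550 = 0.10, a_TC = 27.5/550 = 0.05, a_EC = 220/550 = 0.40
  a_AT = 190/475 = 0.40, a_CT = 118.75/475 = 0.25, a_TT = 23.75/475 = 0.05, a_ET = 95/475 = 0.20
  a_AE = 150/500 = 0.30, a_CE = 75/500 = 0.15, a_TE = 50/500 = 0.10, a_EE = 75/500 = 0.15
I − A =
  [   0.95    -0.25    -0.40    -0.30]
  [  -0.25     0.90    -0.25    -0.15]
  [  -0.25    -0.05     0.95    -0.10]
  [  -0.05    -0.40    -0.20     0.85]
Compute the cofactors C_ij = (−1)^(i+j)·(3×3 minor ij) of I−A; the adjugate is their transpose:
adj(I−A) = Cᵀ =
  [ 0.629625   0.346875   0.426625   0.333625]
  [ 0.265875   0.631875   0.329625   0.244125]
  [ 0.201750   0.162000   0.571250   0.167000]
  [ 0.209625   0.355875   0.314625   0.630375]
det(I−A) = Σ_j (I−A)_1j·C_1j = (0.95)(0.629625) + (-0.25)(0.265875) + (-0.40)(0.201750) + (-0.30)(0.209625) = 0.3880875
(I − A)⁻¹ = adj(I−A) / det(I−A) ≈
  [   1.6224     0.8938     1.0993     0.8597]
  [   0.6851     1.6282     0.8494     0.6290]
  [   0.5199     0.4174     1.4720     0.4303]
  [   0.5401     0.9170     0.8107     1.6243]
Δx = (I − A)⁻¹ Δd with Δd having +150 in the Coal component and 0 elsewhere.
So Δx_E = L_EC · (+150), where L_EC = adj(I−A)_EC / det(I−A) = 0.355875 / 0.3880875.
Δx_E = 0.355875 × (+150) / 0.3880875 = 53.38125 / 0.3880875 ≈ 137.5.

Δx_E = 137.5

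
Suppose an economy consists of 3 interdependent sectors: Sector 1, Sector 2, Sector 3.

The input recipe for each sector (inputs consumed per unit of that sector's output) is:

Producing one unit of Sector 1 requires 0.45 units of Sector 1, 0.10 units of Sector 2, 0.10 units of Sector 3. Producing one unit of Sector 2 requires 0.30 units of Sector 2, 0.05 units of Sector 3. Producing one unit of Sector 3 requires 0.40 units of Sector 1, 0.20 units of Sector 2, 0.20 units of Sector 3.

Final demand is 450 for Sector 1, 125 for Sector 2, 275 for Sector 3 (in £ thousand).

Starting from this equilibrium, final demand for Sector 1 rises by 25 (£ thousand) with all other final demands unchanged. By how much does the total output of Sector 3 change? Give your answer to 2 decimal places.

Δx_3 = 6.88

I − A =
  [   0.55     0.00    -0.40]
  [  -0.10     0.70    -0.20]
  [  -0.10    -0.05     0.80]
Cofactors of I−A, C_ij = (−1)^(i+j)·(minor ij) (rows/columns in the sector order above):
  C_11 = (0.70)(0.80) − (-0.20)(-0.05) = 0.5500
  C_12 = −[(-0.10)(0.80) − (-0.20)(-0.10)] = 0.1000
  C_13 = (-0.10)(-0.05) − (0.70)(-0.10) = 0.0750
  C_21 = −[(0.00)(0.80) − (-0.40)(-0.05)] = 0.0200
  C_22 = (0.55)(0.80) − (-0.40)(-0.10) = 0.4000
  C_23 = −[(0.55)(-0.05) − (0.00)(-0.10)] = 0.0275
  C_31 = (0.00)(-0.20) − (-0.40)(0.70) = 0.2800
  C_32 = −[(0.55)(-0.20) − (-0.40)(-0.10)] = 0.1500
  C_33 = (0.55)(0.70) − (0.00)(-0.10) = 0.3850
det(I−A) = Σ_j (I−A)_1j·C_1j = (0.55)(0.5500) + (0.00)(0.1000) + (-0.40)(0.0750) = 0.2725
adj(I−A) = Cᵀ =
  [ 0.5500   0.0200   0.2800]
  [ 0.1000   0.4000   0.1500]
  [ 0.0750   0.0275   0.3850]
(I − A)⁻¹ = adj(I−A) / det(I−A) ≈
  [   2.0183     0.0734     1.0275]
  [   0.3670     1.4679     0.5505]
  [   0.2752     0.1009     1.4128]
Δx = (I − A)⁻¹ Δd with Δd having +25 in the Sector 1 component and 0 elsewhere.
So Δx_3 = L_31 · (+25), where L_31 = adj(I−A)_31 / det(I−A) = 0.0750 / 0.2725.
Δx_3 = 0.0750 × (+25) / 0.2725 = 1.875 / 0.2725 ≈ 6.88.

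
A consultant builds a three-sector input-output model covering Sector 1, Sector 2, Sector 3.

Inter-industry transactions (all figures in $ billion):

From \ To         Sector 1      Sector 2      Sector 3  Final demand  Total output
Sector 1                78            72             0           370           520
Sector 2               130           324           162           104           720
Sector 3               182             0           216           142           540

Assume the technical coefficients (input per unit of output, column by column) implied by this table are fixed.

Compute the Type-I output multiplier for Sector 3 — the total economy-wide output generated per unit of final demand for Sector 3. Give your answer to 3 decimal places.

m_3 = 2.853

Technical coefficients a_ij = z_ij / X_j:
  a_11 = 78/520 = 0.15, a_21 = 130/520 = 0.25, a_31 = 182/520 = 0.35
  a_12 = 72/720 = 0.10, a_22 = 324/720 = 0.45, a_32 = 0/720 = 0.00
  a_13 = 0/540 = 0.00, a_23 = 162/540 = 0.30, a_33 = 216/540 = 0.40
I − A =
  [   0.85    -0.10     0.00]
  [  -0.25     0.55    -0.30]
  [  -0.35     0.00     0.60]
Cofactors of I−A, C_ij = (−1)^(i+j)·(minor ij) (rows/columns in the sector order above):
  C_11 = (0.55)(0.60) − (-0.30)(0.00) = 0.3300
  C_12 = −[(-0.25)(0.60) − (-0.30)(-0.35)] = 0.2550
  C_13 = (-0.25)(0.00) − (0.55)(-0.35) = 0.1925
  C_21 = −[(-0.10)(0.60) − (0.00)(0.00)] = 0.0600
  C_22 = (0.85)(0.60) − (0.00)(-0.35) = 0.5100
  C_23 = −[(0.85)(0.00) − (-0.10)(-0.35)] = 0.0350
  C_31 = (-0.10)(-0.30) − (0.00)(0.55) = 0.0300
  C_32 = −[(0.85)(-0.30) − (0.00)(-0.25)] = 0.2550
  C_33 = (0.85)(0.55) − (-0.10)(-0.25) = 0.4425
det(I−A) = Σ_j (I−A)_1j·C_1j = (0.85)(0.3300) + (-0.10)(0.2550) + (0.00)(0.1925) = 0.2550
adj(I−A) = Cᵀ =
  [ 0.3300   0.0600   0.0300]
  [ 0.2550   0.5100   0.2550]
  [ 0.1925   0.0350   0.4425]
(I − A)⁻¹ = adj(I−A) / det(I−A) ≈
  [   1.2941     0.2353     0.1176]
  [   1.0000     2.0000     1.0000]
  [   0.7549     0.1373     1.7353]
The output multiplier for sector j is the column-j sum of the Leontief inverse (I − A)⁻¹ = adj(I−A) / det(I−A).
Column 3 of adj(I−A): (0.0300, 0.2550, 0.4425); det(I−A) = 0.2550.
m_3 = (0.0300 + 0.2550 + 0.4425) / 0.2550 = 0.7275 / 0.2550 ≈ 2.853.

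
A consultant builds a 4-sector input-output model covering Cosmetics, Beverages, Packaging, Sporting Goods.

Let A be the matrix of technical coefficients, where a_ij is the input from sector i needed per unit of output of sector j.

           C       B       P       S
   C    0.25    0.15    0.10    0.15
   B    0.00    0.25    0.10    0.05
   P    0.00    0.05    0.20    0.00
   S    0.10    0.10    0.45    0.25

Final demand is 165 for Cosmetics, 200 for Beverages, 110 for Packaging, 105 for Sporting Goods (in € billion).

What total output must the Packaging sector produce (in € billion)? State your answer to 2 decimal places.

I − A =
  [   0.75    -0.15    -0.10    -0.15]
  [   0.00     0.75    -0.10    -0.05]
  [   0.00    -0.05     0.80     0.00]
  [  -0.10    -0.10    -0.45     0.75]
Compute the cofactors C_ij = (−1)^(i+j)·(3×3 minor ij) of I−A; the adjugate is their transpose:
adj(I−A) = Cᵀ =
  [ 0.441125   0.109125   0.122500   0.095500]
  [ 0.004000   0.438000   0.072125   0.030000]
  [ 0.000250   0.027375   0.406125   0.001875]
  [ 0.059500   0.089375   0.269625   0.446250]
det(I−A) = Σ_j (I−A)_1j·C_1j = (0.75)(0.441125) + (-0.15)(0.004000) + (-0.10)(0.000250) + (-0.15)(0.059500) = 0.32129375
(I − A)⁻¹ = adj(I−A) / det(I−A) ≈
  [   1.3730     0.3396     0.3813     0.2972]
  [   0.0124     1.3632     0.2245     0.0934]
  [   0.0008     0.0852     1.2640     0.0058]
  [   0.1852     0.2782     0.8392     1.3889]
x = (I − A)⁻¹ d = adj(I−A)·d / det(I−A), with det(I−A) = 0.32129375:
  x_C = (0.441125·165 + 0.109125·200 + 0.122500·110 + 0.095500·105) / 0.32129375 = 118.113125 / 0.32129375 ≈ 367.62
  x_B = (0.004000·165 + 0.438000·200 + 0.072125·110 + 0.030000·105) / 0.32129375 = 99.34375 / 0.32129375 ≈ 309.20
  x_P = (0.000250·165 + 0.027375·200 + 0.406125·110 + 0.001875·105) / 0.32129375 = 50.386875 / 0.32129375 ≈ 156.82
  x_S = (0.059500·165 + 0.089375·200 + 0.269625·110 + 0.446250·105) / 0.32129375 = 104.2075 / 0.32129375 ≈ 324.34

x_P = 156.82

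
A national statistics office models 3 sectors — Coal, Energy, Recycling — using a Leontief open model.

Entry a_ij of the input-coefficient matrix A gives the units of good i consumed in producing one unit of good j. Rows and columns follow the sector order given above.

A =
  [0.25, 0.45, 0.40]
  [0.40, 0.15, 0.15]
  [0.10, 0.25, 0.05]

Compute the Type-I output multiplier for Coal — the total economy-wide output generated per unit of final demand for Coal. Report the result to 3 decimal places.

m_1 = 4.144

I − A =
  [   0.75    -0.45    -0.40]
  [  -0.40     0.85    -0.15]
  [  -0.10    -0.25     0.95]
Cofactors of I−A, C_ij = (−1)^(i+j)·(minor ij) (rows/columns in the sector order above):
  C_11 = (0.85)(0.95) − (-0.15)(-0.25) = 0.7700
  C_12 = −[(-0.40)(0.95) − (-0.15)(-0.10)] = 0.3950
  C_13 = (-0.40)(-0.25) − (0.85)(-0.10) = 0.1850
  C_21 = −[(-0.45)(0.95) − (-0.40)(-0.25)] = 0.5275
  C_22 = (0.75)(0.95) − (-0.40)(-0.10) = 0.6725
  C_23 = −[(0.75)(-0.25) − (-0.45)(-0.10)] = 0.2325
  C_31 = (-0.45)(-0.15) − (-0.40)(0.85) = 0.4075
  C_32 = −[(0.75)(-0.15) − (-0.40)(-0.40)] = 0.2725
  C_33 = (0.75)(0.85) − (-0.45)(-0.40) = 0.4575
det(I−A) = Σ_j (I−A)_1j·C_1j = (0.75)(0.7700) + (-0.45)(0.3950) + (-0.40)(0.1850) = 0.32575
adj(I−A) = Cᵀ =
  [ 0.7700   0.5275   0.4075]
  [ 0.3950   0.6725   0.2725]
  [ 0.1850   0.2325   0.4575]
(I − A)⁻¹ = adj(I−A) / det(I−A) ≈
  [   2.3638     1.6193     1.2510]
  [   1.2126     2.0645     0.8365]
  [   0.5679     0.7137     1.4045]
The output multiplier for sector j is the column-j sum of the Leontief inverse (I − A)⁻¹ = adj(I−A) / det(I−A).
Column 1 of adj(I−A): (0.7700, 0.3950, 0.1850); det(I−A) = 0.32575.
m_1 = (0.7700 + 0.3950 + 0.1850) / 0.32575 = 1.35 / 0.32575 ≈ 4.144.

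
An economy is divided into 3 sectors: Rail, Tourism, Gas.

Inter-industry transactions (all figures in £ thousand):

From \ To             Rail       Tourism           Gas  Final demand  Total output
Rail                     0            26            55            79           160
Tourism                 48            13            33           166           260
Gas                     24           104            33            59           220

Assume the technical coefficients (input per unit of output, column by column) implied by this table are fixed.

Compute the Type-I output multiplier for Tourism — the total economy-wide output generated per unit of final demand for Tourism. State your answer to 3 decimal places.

Technical coefficients a_ij = z_ij / X_j:
  a_RR = 0/160 = 0.00, a_TR = 48/160 = 0.30, a_GR = 24/160 = 0.15
  a_RT = 26/260 = 0.10, a_TT = 13/260 = 0.05, a_GT = 104/260 = 0.40
  a_RG = 55/220 = 0.25, a_TG = 33/220 = 0.15, a_GG = 33/220 = 0.15
I − A =
  [   1.00    -0.10    -0.25]
  [  -0.30     0.95    -0.15]
  [  -0.15    -0.40     0.85]
Cofactors of I−A, C_ij = (−1)^(i+j)·(minor ij) (rows/columns in the sector order above):
  C_11 = (0.95)(0.85) − (-0.15)(-0.40) = 0.7475
  C_12 = −[(-0.30)(0.85) − (-0.15)(-0.15)] = 0.2775
  C_13 = (-0.30)(-0.40) − (0.95)(-0.15) = 0.2625
  C_21 = −[(-0.10)(0.85) − (-0.25)(-0.40)] = 0.1850
  C_22 = (1.00)(0.85) − (-0.25)(-0.15) = 0.8125
  C_23 = −[(1.00)(-0.40) − (-0.10)(-0.15)] = 0.4150
  C_31 = (-0.10)(-0.15) − (-0.25)(0.95) = 0.2525
  C_32 = −[(1.00)(-0.15) − (-0.25)(-0.30)] = 0.2250
  C_33 = (1.00)(0.95) − (-0.10)(-0.30) = 0.9200
det(I−A) = Σ_j (I−A)_1j·C_1j = (1.00)(0.7475) + (-0.10)(0.2775) + (-0.25)(0.2625) = 0.654125
adj(I−A) = Cᵀ =
  [ 0.7475   0.1850   0.2525]
  [ 0.2775   0.8125   0.2250]
  [ 0.2625   0.4150   0.9200]
(I − A)⁻¹ = adj(I−A) / det(I−A) ≈
  [   1.1427     0.2828     0.3860]
  [   0.4242     1.2421     0.3440]
  [   0.4013     0.6344     1.4065]
The output multiplier for sector j is the column-j sum of the Leontief inverse (I − A)⁻¹ = adj(I−A) / det(I−A).
Column T of adj(I−A): (0.1850, 0.8125, 0.4150); det(I−A) = 0.654125.
m_T = (0.1850 + 0.8125 + 0.4150) / 0.654125 = 1.4125 / 0.654125 ≈ 2.159.

m_T = 2.159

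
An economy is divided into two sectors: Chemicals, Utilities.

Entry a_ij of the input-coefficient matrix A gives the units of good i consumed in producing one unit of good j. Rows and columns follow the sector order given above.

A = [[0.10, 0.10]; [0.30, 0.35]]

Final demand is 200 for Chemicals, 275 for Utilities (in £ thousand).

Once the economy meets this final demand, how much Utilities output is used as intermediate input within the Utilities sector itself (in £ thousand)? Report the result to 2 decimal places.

I − A =
  [   0.90    -0.10]
  [  -0.30     0.65]
det(I−A) = (0.90)(0.65) − (-0.10)(-0.30) = 0.5550
adj(I−A) = [[0.65, 0.10], [0.30, 0.90]]
(I − A)⁻¹ = adj(I−A) / det(I−A) ≈
  [   1.1712     0.1802]
  [   0.5405     1.6216]
First solve x = (I − A)⁻¹ d = adj(I−A)·d / det(I−A); in particular x_U = (0.30·200 + 0.90·275) / 0.5550 = 307.50 / 0.5550 ≈ 554.0541.
Intermediate flow from U to U: z_UU = a_UU · x_U = 0.35 × 307.50 / 0.5550 = 107.625 / 0.5550 ≈ 193.92.

z_UU = 193.92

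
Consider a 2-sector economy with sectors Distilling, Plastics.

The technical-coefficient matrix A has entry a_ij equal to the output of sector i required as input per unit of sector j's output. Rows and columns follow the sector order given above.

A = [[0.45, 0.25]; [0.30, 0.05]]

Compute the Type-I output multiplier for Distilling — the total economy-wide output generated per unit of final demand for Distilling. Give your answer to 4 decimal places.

m_D = 2.7933

I − A =
  [   0.55    -0.25]
  [  -0.30     0.95]
det(I−A) = (0.55)(0.95) − (-0.25)(-0.30) = 0.4475
adj(I−A) = [[0.95, 0.25], [0.30, 0.55]]
(I − A)⁻¹ = adj(I−A) / det(I−A) ≈
  [   2.12291     0.55866]
  [   0.67039     1.22905]
The output multiplier for sector j is the column-j sum of the Leontief inverse (I − A)⁻¹ = adj(I−A) / det(I−A).
Column D of adj(I−A): (0.95, 0.30); det(I−A) = 0.4475.
m_D = (0.95 + 0.30) / 0.4475 = 1.25 / 0.4475 ≈ 2.7933.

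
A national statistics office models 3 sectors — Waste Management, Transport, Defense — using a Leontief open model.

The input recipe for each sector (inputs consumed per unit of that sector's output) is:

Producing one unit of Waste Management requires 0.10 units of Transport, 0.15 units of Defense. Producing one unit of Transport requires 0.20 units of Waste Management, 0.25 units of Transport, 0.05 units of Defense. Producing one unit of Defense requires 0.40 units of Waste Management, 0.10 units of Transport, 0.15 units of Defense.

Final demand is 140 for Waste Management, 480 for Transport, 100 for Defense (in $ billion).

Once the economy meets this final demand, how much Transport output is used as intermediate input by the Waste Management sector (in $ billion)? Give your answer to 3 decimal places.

z_21 = 37.445

I − A =
  [   1.00    -0.20    -0.40]
  [  -0.10     0.75    -0.10]
  [  -0.15    -0.05     0.85]
Cofactors of I−A, C_ij = (−1)^(i+j)·(minor ij) (rows/columns in the sector order above):
  C_11 = (0.75)(0.85) − (-0.10)(-0.05) = 0.6325
  C_12 = −[(-0.10)(0.85) − (-0.10)(-0.15)] = 0.1000
  C_13 = (-0.10)(-0.05) − (0.75)(-0.15) = 0.1175
  C_21 = −[(-0.20)(0.85) − (-0.40)(-0.05)] = 0.1900
  C_22 = (1.00)(0.85) − (-0.40)(-0.15) = 0.7900
  C_23 = −[(1.00)(-0.05) − (-0.20)(-0.15)] = 0.0800
  C_31 = (-0.20)(-0.10) − (-0.40)(0.75) = 0.3200
  C_32 = −[(1.00)(-0.10) − (-0.40)(-0.10)] = 0.1400
  C_33 = (1.00)(0.75) − (-0.20)(-0.10) = 0.7300
det(I−A) = Σ_j (I−A)_1j·C_1j = (1.00)(0.6325) + (-0.20)(0.1000) + (-0.40)(0.1175) = 0.5655
adj(I−A) = Cᵀ =
  [ 0.6325   0.1900   0.3200]
  [ 0.1000   0.7900   0.1400]
  [ 0.1175   0.0800   0.7300]
(I − A)⁻¹ = adj(I−A) / det(I−A) ≈
  [   1.1185     0.3360     0.5659]
  [   0.1768     1.3970     0.2476]
  [   0.2078     0.1415     1.2909]
First solve x = (I − A)⁻¹ d = adj(I−A)·d / det(I−A); in particular x_1 = (0.6325·140 + 0.1900·480 + 0.3200·100) / 0.5655 = 211.75 / 0.5655 ≈ 374.44739.
Intermediate flow from 2 to 1: z_21 = a_21 · x_1 = 0.10 × 211.75 / 0.5655 = 21.175 / 0.5655 ≈ 37.445.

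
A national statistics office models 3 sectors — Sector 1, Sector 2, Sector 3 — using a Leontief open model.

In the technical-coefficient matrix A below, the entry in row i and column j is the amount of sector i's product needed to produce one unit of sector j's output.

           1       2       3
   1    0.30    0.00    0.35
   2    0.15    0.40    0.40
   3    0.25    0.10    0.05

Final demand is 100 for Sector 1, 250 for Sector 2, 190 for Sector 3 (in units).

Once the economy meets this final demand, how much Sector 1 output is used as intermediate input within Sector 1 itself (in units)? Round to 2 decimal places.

I − A =
  [   0.70     0.00    -0.35]
  [  -0.15     0.60    -0.40]
  [  -0.25    -0.10     0.95]
Cofactors of I−A, C_ij = (−1)^(i+j)·(minor ij) (rows/columns in the sector order above):
  C_11 = (0.60)(0.95) − (-0.40)(-0.10) = 0.5300
  C_12 = −[(-0.15)(0.95) − (-0.40)(-0.25)] = 0.2425
  C_13 = (-0.15)(-0.10) − (0.60)(-0.25) = 0.1650
  C_21 = −[(0.00)(0.95) − (-0.35)(-0.10)] = 0.0350
  C_22 = (0.70)(0.95) − (-0.35)(-0.25) = 0.5775
  C_23 = −[(0.70)(-0.10) − (0.00)(-0.25)] = 0.0700
  C_31 = (0.00)(-0.40) − (-0.35)(0.60) = 0.2100
  C_32 = −[(0.70)(-0.40) − (-0.35)(-0.15)] = 0.3325
  C_33 = (0.70)(0.60) − (0.00)(-0.15) = 0.4200
det(I−A) = Σ_j (I−A)_1j·C_1j = (0.70)(0.5300) + (0.00)(0.2425) + (-0.35)(0.1650) = 0.31325
adj(I−A) = Cᵀ =
  [ 0.5300   0.0350   0.2100]
  [ 0.2425   0.5775   0.3325]
  [ 0.1650   0.0700   0.4200]
(I − A)⁻¹ = adj(I−A) / det(I−A) ≈
  [   1.6919     0.1117     0.6704]
  [   0.7741     1.8436     1.0615]
  [   0.5267     0.2235     1.3408]
First solve x = (I − A)⁻¹ d = adj(I−A)·d / det(I−A); in particular x_1 = (0.5300·100 + 0.0350·250 + 0.2100·190) / 0.31325 = 101.65 / 0.31325 ≈ 324.5012.
Intermediate flow from 1 to 1: z_11 = a_11 · x_1 = 0.30 × 101.65 / 0.31325 = 30.495 / 0.31325 ≈ 97.35.

z_11 = 97.35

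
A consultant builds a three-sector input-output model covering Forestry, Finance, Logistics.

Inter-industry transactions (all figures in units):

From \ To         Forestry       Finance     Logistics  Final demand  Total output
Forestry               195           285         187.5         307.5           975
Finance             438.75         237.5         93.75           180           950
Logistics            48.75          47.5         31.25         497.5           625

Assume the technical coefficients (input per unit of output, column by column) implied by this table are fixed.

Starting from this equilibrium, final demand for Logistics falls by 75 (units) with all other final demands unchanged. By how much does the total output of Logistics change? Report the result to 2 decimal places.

Δx_3 = -83.94

Technical coefficients a_ij = z_ij / X_j:
  a_11 = 195/975 = 0.20, a_21 = 438.75/975 = 0.45, a_31 = 48.75/975 = 0.05
  a_12 = 285/950 = 0.30, a_22 = 237.5/950 = 0.25, a_32 = 47.5/950 = 0.05
  a_13 = 187.5/625 = 0.30, a_23 = 93.75/625 = 0.15, a_33 = 31.25/625 = 0.05
I − A =
  [   0.80    -0.30    -0.30]
  [  -0.45     0.75    -0.15]
  [  -0.05    -0.05     0.95]
Cofactors of I−A, C_ij = (−1)^(i+j)·(minor ij) (rows/columns in the sector order above):
  C_11 = (0.75)(0.95) − (-0.15)(-0.05) = 0.7050
  C_12 = −[(-0.45)(0.95) − (-0.15)(-0.05)] = 0.4350
  C_13 = (-0.45)(-0.05) − (0.75)(-0.05) = 0.0600
  C_21 = −[(-0.30)(0.95) − (-0.30)(-0.05)] = 0.3000
  C_22 = (0.80)(0.95) − (-0.30)(-0.05) = 0.7450
  C_23 = −[(0.80)(-0.05) − (-0.30)(-0.05)] = 0.0550
  C_31 = (-0.30)(-0.15) − (-0.30)(0.75) = 0.2700
  C_32 = −[(0.80)(-0.15) − (-0.30)(-0.45)] = 0.2550
  C_33 = (0.80)(0.75) − (-0.30)(-0.45) = 0.4650
det(I−A) = Σ_j (I−A)_1j·C_1j = (0.80)(0.7050) + (-0.30)(0.4350) + (-0.30)(0.0600) = 0.4155
adj(I−A) = Cᵀ =
  [ 0.7050   0.3000   0.2700]
  [ 0.4350   0.7450   0.2550]
  [ 0.0600   0.0550   0.4650]
(I − A)⁻¹ = adj(I−A) / det(I−A) ≈
  [   1.6968     0.7220     0.6498]
  [   1.0469     1.7930     0.6137]
  [   0.1444     0.1324     1.1191]
Δx = (I − A)⁻¹ Δd with Δd having -75 in the Logistics component and 0 elsewhere.
So Δx_3 = L_33 · (-75), where L_33 = adj(I−A)_33 / det(I−A) = 0.4650 / 0.4155.
Δx_3 = 0.4650 × (-75) / 0.4155 = -34.875 / 0.4155 ≈ -83.94.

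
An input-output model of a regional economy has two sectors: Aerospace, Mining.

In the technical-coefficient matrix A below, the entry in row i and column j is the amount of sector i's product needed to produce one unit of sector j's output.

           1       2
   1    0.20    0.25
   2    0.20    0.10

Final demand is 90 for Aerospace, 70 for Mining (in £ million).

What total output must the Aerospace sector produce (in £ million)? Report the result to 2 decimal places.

I − A =
  [   0.80    -0.25]
  [  -0.20     0.90]
det(I−A) = (0.80)(0.90) − (-0.25)(-0.20) = 0.6700
adj(I−A) = [[0.90, 0.25], [0.20, 0.80]]
(I − A)⁻¹ = adj(I−A) / det(I−A) ≈
  [   1.3433     0.3731]
  [   0.2985     1.1940]
x = (I − A)⁻¹ d = adj(I−A)·d / det(I−A), with det(I−A) = 0.6700:
  x_1 = (0.90·90 + 0.25·70) / 0.6700 = 98.50 / 0.6700 ≈ 147.01
  x_2 = (0.20·90 + 0.80·70) / 0.6700 = 74.00 / 0.6700 ≈ 110.45

x_1 = 147.01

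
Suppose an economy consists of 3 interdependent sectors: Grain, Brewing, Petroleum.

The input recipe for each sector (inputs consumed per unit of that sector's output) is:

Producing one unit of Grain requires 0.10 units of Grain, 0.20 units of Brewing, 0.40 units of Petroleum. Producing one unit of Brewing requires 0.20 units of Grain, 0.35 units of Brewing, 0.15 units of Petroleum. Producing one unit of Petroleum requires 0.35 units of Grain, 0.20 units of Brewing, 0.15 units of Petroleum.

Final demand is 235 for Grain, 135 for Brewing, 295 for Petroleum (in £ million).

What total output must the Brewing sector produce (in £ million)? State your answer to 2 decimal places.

I − A =
  [   0.90    -0.20    -0.35]
  [  -0.20     0.65    -0.20]
  [  -0.40    -0.15     0.85]
Cofactors of I−A, C_ij = (−1)^(i+j)·(minor ij) (rows/columns in the sector order above):
  C_11 = (0.65)(0.85) − (-0.20)(-0.15) = 0.5225
  C_12 = −[(-0.20)(0.85) − (-0.20)(-0.40)] = 0.2500
  C_13 = (-0.20)(-0.15) − (0.65)(-0.40) = 0.2900
  C_21 = −[(-0.20)(0.85) − (-0.35)(-0.15)] = 0.2225
  C_22 = (0.90)(0.85) − (-0.35)(-0.40) = 0.6250
  C_23 = −[(0.90)(-0.15) − (-0.20)(-0.40)] = 0.2150
  C_31 = (-0.20)(-0.20) − (-0.35)(0.65) = 0.2675
  C_32 = −[(0.90)(-0.20) − (-0.35)(-0.20)] = 0.2500
  C_33 = (0.90)(0.65) − (-0.20)(-0.20) = 0.5450
det(I−A) = Σ_j (I−A)_1j·C_1j = (0.90)(0.5225) + (-0.20)(0.2500) + (-0.35)(0.2900) = 0.31875
adj(I−A) = Cᵀ =
  [ 0.5225   0.2225   0.2675]
  [ 0.2500   0.6250   0.2500]
  [ 0.2900   0.2150   0.5450]
(I − A)⁻¹ = adj(I−A) / det(I−A) ≈
  [   1.6392     0.6980     0.8392]
  [   0.7843     1.9608     0.7843]
  [   0.9098     0.6745     1.7098]
x = (I − A)⁻¹ d = adj(I−A)·d / det(I−A), with det(I−A) = 0.31875:
  x_G = (0.5225·235 + 0.2225·135 + 0.2675·295) / 0.31875 = 231.7375 / 0.31875 ≈ 727.02
  x_B = (0.2500·235 + 0.6250·135 + 0.2500·295) / 0.31875 = 216.875 / 0.31875 ≈ 680.39
  x_P = (0.2900·235 + 0.2150·135 + 0.5450·295) / 0.31875 = 257.95 / 0.31875 ≈ 809.25

x_B = 680.39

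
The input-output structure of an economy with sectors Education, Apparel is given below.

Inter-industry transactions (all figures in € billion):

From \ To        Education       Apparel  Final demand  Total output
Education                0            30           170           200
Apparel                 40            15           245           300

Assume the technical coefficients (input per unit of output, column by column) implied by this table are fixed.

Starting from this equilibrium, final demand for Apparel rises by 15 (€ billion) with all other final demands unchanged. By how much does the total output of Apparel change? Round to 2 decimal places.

Δx_2 = 16.13

Technical coefficients a_ij = z_ij / X_j:
  a_11 = 0/200 = 0.00, a_21 = 40/200 = 0.20
  a_12 = 30/300 = 0.10, a_22 = 15/300 = 0.05
I − A =
  [   1.00    -0.10]
  [  -0.20     0.95]
det(I−A) = (1.00)(0.95) − (-0.10)(-0.20) = 0.9300
adj(I−A) = [[0.95, 0.10], [0.20, 1.00]]
(I − A)⁻¹ = adj(I−A) / det(I−A) ≈
  [   1.0215     0.1075]
  [   0.2151     1.0753]
Δx = (I − A)⁻¹ Δd with Δd having +15 in the Apparel component and 0 elsewhere.
So Δx_2 = L_22 · (+15), where L_22 = adj(I−A)_22 / det(I−A) = 1.00 / 0.9300.
Δx_2 = 1.00 × (+15) / 0.9300 = 15.00 / 0.9300 ≈ 16.13.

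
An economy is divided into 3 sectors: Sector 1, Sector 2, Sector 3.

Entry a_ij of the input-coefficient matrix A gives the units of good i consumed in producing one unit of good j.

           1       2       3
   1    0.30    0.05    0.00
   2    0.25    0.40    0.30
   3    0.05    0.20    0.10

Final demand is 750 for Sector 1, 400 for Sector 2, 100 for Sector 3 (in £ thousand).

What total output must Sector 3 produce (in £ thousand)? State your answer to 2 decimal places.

I − A =
  [   0.70    -0.05     0.00]
  [  -0.25     0.60    -0.30]
  [  -0.05    -0.20     0.90]
Cofactors of I−A, C_ij = (−1)^(i+j)·(minor ij) (rows/columns in the sector order above):
  C_11 = (0.60)(0.90) − (-0.30)(-0.20) = 0.4800
  C_12 = −[(-0.25)(0.90) − (-0.30)(-0.05)] = 0.2400
  C_13 = (-0.25)(-0.20) − (0.60)(-0.05) = 0.0800
  C_21 = −[(-0.05)(0.90) − (0.00)(-0.20)] = 0.0450
  C_22 = (0.70)(0.90) − (0.00)(-0.05) = 0.6300
  C_23 = −[(0.70)(-0.20) − (-0.05)(-0.05)] = 0.1425
  C_31 = (-0.05)(-0.30) − (0.00)(0.60) = 0.0150
  C_32 = −[(0.70)(-0.30) − (0.00)(-0.25)] = 0.2100
  C_33 = (0.70)(0.60) − (-0.05)(-0.25) = 0.4075
det(I−A) = Σ_j (I−A)_1j·C_1j = (0.70)(0.4800) + (-0.05)(0.2400) + (0.00)(0.0800) = 0.3240
adj(I−A) = Cᵀ =
  [ 0.4800   0.0450   0.0150]
  [ 0.2400   0.6300   0.2100]
  [ 0.0800   0.1425   0.4075]
(I − A)⁻¹ = adj(I−A) / det(I−A) ≈
  [   1.4815     0.1389     0.0463]
  [   0.7407     1.9444     0.6481]
  [   0.2469     0.4398     1.2577]
x = (I − A)⁻¹ d = adj(I−A)·d / det(I−A), with det(I−A) = 0.3240:
  x_1 = (0.4800·750 + 0.0450·400 + 0.0150·100) / 0.3240 = 379.50 / 0.3240 ≈ 1171.30
  x_2 = (0.2400·750 + 0.6300·400 + 0.2100·100) / 0.3240 = 453.00 / 0.3240 ≈ 1398.15
  x_3 = (0.0800·750 + 0.1425·400 + 0.4075·100) / 0.3240 = 157.75 / 0.3240 ≈ 486.88

x_3 = 486.88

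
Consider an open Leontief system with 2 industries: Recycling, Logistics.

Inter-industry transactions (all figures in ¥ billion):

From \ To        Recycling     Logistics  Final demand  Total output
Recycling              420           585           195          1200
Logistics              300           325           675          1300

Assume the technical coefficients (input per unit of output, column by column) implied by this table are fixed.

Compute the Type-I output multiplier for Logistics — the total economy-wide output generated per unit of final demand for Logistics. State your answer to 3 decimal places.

Technical coefficients a_ij = z_ij / X_j:
  a_11 = 420/1200 = 0.35, a_21 = 300/1200 = 0.25
  a_12 = 585/1300 = 0.45, a_22 = 325/1300 = 0.25
I − A =
  [   0.65    -0.45]
  [  -0.25     0.75]
det(I−A) = (0.65)(0.75) − (-0.45)(-0.25) = 0.3750
adj(I−A) = [[0.75, 0.45], [0.25, 0.65]]
(I − A)⁻¹ = adj(I−A) / det(I−A) ≈
  [   2.0000     1.2000]
  [   0.6667     1.7333]
The output multiplier for sector j is the column-j sum of the Leontief inverse (I − A)⁻¹ = adj(I−A) / det(I−A).
Column 2 of adj(I−A): (0.45, 0.65); det(I−A) = 0.3750.
m_2 = (0.45 + 0.65) / 0.3750 = 1.10 / 0.3750 ≈ 2.933.

m_2 = 2.933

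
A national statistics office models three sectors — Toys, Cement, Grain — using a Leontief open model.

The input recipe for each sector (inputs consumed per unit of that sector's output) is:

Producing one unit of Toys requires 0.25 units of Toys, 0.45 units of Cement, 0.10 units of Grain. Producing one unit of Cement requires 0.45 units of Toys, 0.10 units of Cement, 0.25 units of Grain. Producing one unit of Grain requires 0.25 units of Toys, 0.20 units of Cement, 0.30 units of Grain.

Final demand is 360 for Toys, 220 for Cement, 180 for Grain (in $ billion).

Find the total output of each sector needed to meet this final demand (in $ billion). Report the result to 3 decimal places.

x_T = 1491.921, x_C = 1189.299, x_G = 895.024

I − A =
  [   0.75    -0.45    -0.25]
  [  -0.45     0.90    -0.20]
  [  -0.10    -0.25     0.70]
Cofactors of I−A, C_ij = (−1)^(i+j)·(minor ij) (rows/columns in the sector order above):
  C_11 = (0.90)(0.70) − (-0.20)(-0.25) = 0.5800
  C_12 = −[(-0.45)(0.70) − (-0.20)(-0.10)] = 0.3350
  C_13 = (-0.45)(-0.25) − (0.90)(-0.10) = 0.2025
  C_21 = −[(-0.45)(0.70) − (-0.25)(-0.25)] = 0.3775
  C_22 = (0.75)(0.70) − (-0.25)(-0.10) = 0.5000
  C_23 = −[(0.75)(-0.25) − (-0.45)(-0.10)] = 0.2325
  C_31 = (-0.45)(-0.20) − (-0.25)(0.90) = 0.3150
  C_32 = −[(0.75)(-0.20) − (-0.25)(-0.45)] = 0.2625
  C_33 = (0.75)(0.90) − (-0.45)(-0.45) = 0.4725
det(I−A) = Σ_j (I−A)_1j·C_1j = (0.75)(0.5800) + (-0.45)(0.3350) + (-0.25)(0.2025) = 0.233625
adj(I−A) = Cᵀ =
  [ 0.5800   0.3775   0.3150]
  [ 0.3350   0.5000   0.2625]
  [ 0.2025   0.2325   0.4725]
(I − A)⁻¹ = adj(I−A) / det(I−A) ≈
  [   2.4826     1.6158     1.3483]
  [   1.4339     2.1402     1.1236]
  [   0.8668     0.9952     2.0225]
x = (I − A)⁻¹ d = adj(I−A)·d / det(I−A), with det(I−A) = 0.233625:
  x_T = (0.5800·360 + 0.3775·220 + 0.3150·180) / 0.233625 = 348.55 / 0.233625 ≈ 1491.921
  x_C = (0.3350·360 + 0.5000·220 + 0.2625·180) / 0.233625 = 277.85 / 0.233625 ≈ 1189.299
  x_G = (0.2025·360 + 0.2325·220 + 0.4725·180) / 0.233625 = 209.10 / 0.233625 ≈ 895.024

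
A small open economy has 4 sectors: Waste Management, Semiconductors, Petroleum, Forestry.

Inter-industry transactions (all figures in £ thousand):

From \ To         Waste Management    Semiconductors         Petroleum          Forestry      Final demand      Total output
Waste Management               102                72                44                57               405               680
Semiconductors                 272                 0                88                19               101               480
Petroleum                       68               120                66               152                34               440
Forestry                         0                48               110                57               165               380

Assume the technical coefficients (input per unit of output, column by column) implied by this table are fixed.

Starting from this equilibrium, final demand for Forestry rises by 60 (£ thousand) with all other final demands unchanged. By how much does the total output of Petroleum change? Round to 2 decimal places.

Technical coefficients a_ij = z_ij / X_j:
  a_WW = 102/680 = 0.15, a_SW = 272/680 = 0.40, a_PW = 68/680 = 0.10, a_FW = 0/680 = 0.00
  a_WS = 72/480 = 0.15, a_SS = 0/480 = 0.00, a_PS = 120/480 = 0.25, a_FS = 48/480 = 0.10
  a_WP = 44/440 = 0.10, a_SP = 88/440 = 0.20, a_PP = 66/440 = 0.15, a_FP = 110/440 = 0.25
  a_WF = 57/380 = 0.15, a_SF = 19/380 = 0.05, a_PF = 152/380 = 0.40, a_FF = 57/380 = 0.15
I − A =
  [   0.85    -0.15    -0.10    -0.15]
  [  -0.40     1.00    -0.20    -0.05]
  [  -0.10    -0.25     0.85    -0.40]
  [   0.00    -0.10    -0.25     0.85]
Compute the cofactors C_ij = (−1)^(i+j)·(3×3 minor ij) of I−A; the adjugate is their transpose:
adj(I−A) = Cᵀ =
  [ 0.564625   0.140750   0.152375   0.179625]
  [ 0.267250   0.516875   0.204125   0.173625]
  [ 0.185500   0.228875   0.661250   0.357375]
  [ 0.086000   0.128125   0.218500   0.606000]
det(I−A) = Σ_j (I−A)_1j·C_1j = (0.85)(0.564625) + (-0.15)(0.267250) + (-0.10)(0.185500) + (-0.15)(0.086000) = 0.40839375
(I − A)⁻¹ = adj(I−A) / det(I−A) ≈
  [   1.3826     0.3446     0.3731     0.4398]
  [   0.6544     1.2656     0.4998     0.4251]
  [   0.4542     0.5604     1.6191     0.8751]
  [   0.2106     0.3137     0.5350     1.4839]
Δx = (I − A)⁻¹ Δd with Δd having +60 in the Forestry component and 0 elsewhere.
So Δx_P = L_PF · (+60), where L_PF = adj(I−A)_PF / det(I−A) = 0.357375 / 0.40839375.
Δx_P = 0.357375 × (+60) / 0.40839375 = 21.4425 / 0.40839375 ≈ 52.50.

Δx_P = 52.50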